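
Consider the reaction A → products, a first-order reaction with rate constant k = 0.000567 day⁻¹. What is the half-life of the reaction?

1222 day

Step 1: For a first-order reaction, t₁/₂ = ln(2)/k
Step 2: t₁/₂ = ln(2)/0.000567
Step 3: t₁/₂ = 0.6931/0.000567 = 1222 day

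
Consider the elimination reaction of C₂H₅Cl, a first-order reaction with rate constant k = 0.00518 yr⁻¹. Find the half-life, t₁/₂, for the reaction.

133.8 yr

Step 1: For a first-order reaction, t₁/₂ = ln(2)/k
Step 2: t₁/₂ = ln(2)/0.00518
Step 3: t₁/₂ = 0.6931/0.00518 = 133.8 yr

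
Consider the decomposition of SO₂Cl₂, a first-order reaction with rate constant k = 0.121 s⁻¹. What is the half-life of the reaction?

5.728 s

Step 1: For a first-order reaction, t₁/₂ = ln(2)/k
Step 2: t₁/₂ = ln(2)/0.121
Step 3: t₁/₂ = 0.6931/0.121 = 5.728 s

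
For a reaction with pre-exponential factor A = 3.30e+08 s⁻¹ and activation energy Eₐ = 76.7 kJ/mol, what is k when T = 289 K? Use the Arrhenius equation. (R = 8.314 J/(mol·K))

4.52e-06 s⁻¹

Step 1: Use the Arrhenius equation: k = A × exp(-Eₐ/RT)
Step 2: Convert Eₐ to J/mol: 76.7 kJ/mol = 76700 J/mol
Step 3: Calculate the exponent: -Eₐ/(RT) = -76700/(8.314 × 289) = -31.92181
Step 4: k = 3.30e+08 × exp(-31.92181)
Step 5: k = 3.30e+08 × 1.36941e-14 = 4.5191e-06 s⁻¹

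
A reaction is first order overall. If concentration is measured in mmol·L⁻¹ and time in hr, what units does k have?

hr⁻¹

Step 1: For overall order n, rate = k × (concentration)^n.
Step 2: Rate has units mmol·L⁻¹·hr⁻¹; concentration term has units (mmol·L⁻¹)^1.
Step 3: k = rate / (concentration)^n, so units of k = (mmol·L⁻¹)^(1-1)·hr⁻¹ = hr⁻¹.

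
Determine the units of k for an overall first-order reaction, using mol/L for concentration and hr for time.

hr⁻¹

Step 1: For overall order n, rate = k × (concentration)^n.
Step 2: Rate has units mol/L·hr⁻¹; concentration term has units (mol/L)^1.
Step 3: k = rate / (concentration)^n, so units of k = (mol/L)^(1-1)·hr⁻¹ = hr⁻¹.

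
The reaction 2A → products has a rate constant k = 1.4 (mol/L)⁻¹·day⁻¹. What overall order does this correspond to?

second order (2)

Step 1: The units of k for an nth-order reaction are (concentration)^(1-n)·(time)⁻¹.
Step 2: Here k has units (mol/L)⁻¹·day⁻¹, so the concentration exponent is -1.
Step 3: 1 - n = -1 ⇒ n = 2. The reaction is second order.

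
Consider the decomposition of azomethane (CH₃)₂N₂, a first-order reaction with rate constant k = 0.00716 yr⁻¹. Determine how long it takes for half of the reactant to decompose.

96.81 yr

Step 1: For a first-order reaction, t₁/₂ = ln(2)/k
Step 2: t₁/₂ = ln(2)/0.00716
Step 3: t₁/₂ = 0.6931/0.00716 = 96.81 yr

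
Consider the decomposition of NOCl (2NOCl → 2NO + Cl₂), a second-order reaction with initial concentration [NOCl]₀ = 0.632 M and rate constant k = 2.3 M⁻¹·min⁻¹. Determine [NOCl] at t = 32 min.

0.0133 M

Step 1: For a second-order reaction: 1/[NOCl] = 1/[NOCl]₀ + kt
Step 2: 1/[NOCl] = 1/0.632 + 2.3 × 32
Step 3: 1/[NOCl] = 1.582 + 73.6 = 75.18
Step 4: [NOCl] = 1/75.18 = 0.0133 M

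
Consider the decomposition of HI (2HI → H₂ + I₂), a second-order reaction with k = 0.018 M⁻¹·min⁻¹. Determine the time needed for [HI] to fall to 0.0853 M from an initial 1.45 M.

613 min

Step 1: For second-order: t = (1/[HI] - 1/[HI]₀)/k
Step 2: t = (1/0.0853 - 1/1.45)/0.018
Step 3: t = (11.72 - 0.6897)/0.018
Step 4: t = 11.03/0.018 = 613 min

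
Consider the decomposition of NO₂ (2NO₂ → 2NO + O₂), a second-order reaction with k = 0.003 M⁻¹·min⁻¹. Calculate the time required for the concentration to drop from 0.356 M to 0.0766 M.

3415 min

Step 1: For second-order: t = (1/[NO₂] - 1/[NO₂]₀)/k
Step 2: t = (1/0.0766 - 1/0.356)/0.003
Step 3: t = (13.05 - 2.809)/0.003
Step 4: t = 10.25/0.003 = 3415 min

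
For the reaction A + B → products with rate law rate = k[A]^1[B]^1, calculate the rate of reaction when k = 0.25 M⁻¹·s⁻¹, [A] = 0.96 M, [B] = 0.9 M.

0.216 M/s

Step 1: The rate law is rate = k[A]^1[B]^1
Step 2: Substitute: rate = 0.25 × (0.96)^1 × (0.9)^1
Step 3: rate = 0.25 × 0.96 × 0.9 = 0.216 M/s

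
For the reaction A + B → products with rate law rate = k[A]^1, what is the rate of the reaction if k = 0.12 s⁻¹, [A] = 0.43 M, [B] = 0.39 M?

0.0516 M/s

Step 1: The rate law is rate = k[A]^1
Step 2: Note that the rate does not depend on [B] (zero order in B).
Step 3: rate = 0.12 × (0.43)^1 = 0.0516 M/s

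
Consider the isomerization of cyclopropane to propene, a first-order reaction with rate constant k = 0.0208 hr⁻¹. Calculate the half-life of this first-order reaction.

33.32 hr

Step 1: For a first-order reaction, t₁/₂ = ln(2)/k
Step 2: t₁/₂ = ln(2)/0.0208
Step 3: t₁/₂ = 0.6931/0.0208 = 33.32 hr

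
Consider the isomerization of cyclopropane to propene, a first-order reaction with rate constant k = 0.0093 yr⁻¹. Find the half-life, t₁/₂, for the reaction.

74.53 yr

Step 1: For a first-order reaction, t₁/₂ = ln(2)/k
Step 2: t₁/₂ = ln(2)/0.0093
Step 3: t₁/₂ = 0.6931/0.0093 = 74.53 yr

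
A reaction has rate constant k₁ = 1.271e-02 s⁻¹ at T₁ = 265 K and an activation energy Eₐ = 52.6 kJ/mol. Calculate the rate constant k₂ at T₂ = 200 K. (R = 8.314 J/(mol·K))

5.425e-06 s⁻¹

Step 1: Use the two-temperature Arrhenius form: ln(k₂/k₁) = -Eₐ/R × (1/T₂ - 1/T₁)
Step 2: Convert Eₐ to J/mol: 52.6 kJ/mol = 52600 J/mol
Step 3: 1/T₂ - 1/T₁ = 1/200 - 1/265 = 1.226415e-03 K⁻¹
Step 4: ln(k₂/k₁) = -52600/8.314 × 1.226415e-03 = -7.75913
Step 5: k₂ = k₁ × exp(-7.75913) = 1.271e-02 × 4.26828e-04 = 5.425e-06 s⁻¹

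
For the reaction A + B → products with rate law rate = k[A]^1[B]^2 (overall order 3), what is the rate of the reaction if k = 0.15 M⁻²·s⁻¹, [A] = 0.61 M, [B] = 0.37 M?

0.01253 M/s

Step 1: The rate law is rate = k[A]^1[B]^2, overall order = 1+2 = 3
Step 2: Substitute values: rate = 0.15 × (0.61)^1 × (0.37)^2
Step 3: rate = 0.15 × 0.61 × 0.1369 = 0.0125263 M/s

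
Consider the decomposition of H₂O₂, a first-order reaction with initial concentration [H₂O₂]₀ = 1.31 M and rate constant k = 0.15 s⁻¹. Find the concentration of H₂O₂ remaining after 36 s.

0.005917 M

Step 1: For a first-order reaction: [H₂O₂] = [H₂O₂]₀ × e^(-kt)
Step 2: [H₂O₂] = 1.31 × e^(-0.15 × 36)
Step 3: [H₂O₂] = 1.31 × e^(-5.4)
Step 4: [H₂O₂] = 1.31 × 0.00451658 = 0.005917 M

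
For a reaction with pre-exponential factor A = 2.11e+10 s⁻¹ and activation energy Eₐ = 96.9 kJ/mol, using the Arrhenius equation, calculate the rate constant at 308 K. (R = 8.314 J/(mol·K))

7.76e-07 s⁻¹

Step 1: Use the Arrhenius equation: k = A × exp(-Eₐ/RT)
Step 2: Convert Eₐ to J/mol: 96.9 kJ/mol = 96900 J/mol
Step 3: Calculate the exponent: -Eₐ/(RT) = -96900/(8.314 × 308) = -37.84104
Step 4: k = 2.11e+10 × exp(-37.84104)
Step 5: k = 2.11e+10 × 3.67998e-17 = 7.7648e-07 s⁻¹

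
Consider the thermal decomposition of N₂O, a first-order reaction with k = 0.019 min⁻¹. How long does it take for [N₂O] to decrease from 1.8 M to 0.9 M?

36.48 min

Step 1: For first-order: t = ln([N₂O]₀/[N₂O])/k
Step 2: t = ln(1.8/0.9)/0.019
Step 3: t = ln(2)/0.019
Step 4: t = 0.6931/0.019 = 36.48 min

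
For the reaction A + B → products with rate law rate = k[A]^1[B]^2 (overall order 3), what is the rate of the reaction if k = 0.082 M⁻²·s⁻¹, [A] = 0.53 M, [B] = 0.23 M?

0.002299 M/s

Step 1: The rate law is rate = k[A]^1[B]^2, overall order = 1+2 = 3
Step 2: Substitute values: rate = 0.082 × (0.53)^1 × (0.23)^2
Step 3: rate = 0.082 × 0.53 × 0.0529 = 0.00229903 M/s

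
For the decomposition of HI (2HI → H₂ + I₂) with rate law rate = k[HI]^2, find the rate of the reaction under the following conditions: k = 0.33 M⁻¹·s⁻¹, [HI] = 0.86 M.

0.2441 M/s

Step 1: Identify the rate law: rate = k[HI]^2
Step 2: Substitute values: rate = 0.33 × (0.86)^2
Step 3: Calculate: rate = 0.33 × 0.7396 = 0.244068 M/s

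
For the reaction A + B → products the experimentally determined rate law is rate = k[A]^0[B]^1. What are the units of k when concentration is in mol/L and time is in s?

s⁻¹

Step 1: Overall order = 0 + 1 = 1.
Step 2: rate has units mol/L·s⁻¹; [A]^0[B]^1 has units (mol/L)^1.
Step 3: k = rate/([A]^0[B]^1), so units of k = (mol/L)^(1-1)·s⁻¹ = s⁻¹.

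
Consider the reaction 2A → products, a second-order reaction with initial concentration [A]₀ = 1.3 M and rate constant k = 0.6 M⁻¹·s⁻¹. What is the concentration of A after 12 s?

0.1255 M

Step 1: For a second-order reaction: 1/[A] = 1/[A]₀ + kt
Step 2: 1/[A] = 1/1.3 + 0.6 × 12
Step 3: 1/[A] = 0.7692 + 7.2 = 7.969
Step 4: [A] = 1/7.969 = 0.1255 M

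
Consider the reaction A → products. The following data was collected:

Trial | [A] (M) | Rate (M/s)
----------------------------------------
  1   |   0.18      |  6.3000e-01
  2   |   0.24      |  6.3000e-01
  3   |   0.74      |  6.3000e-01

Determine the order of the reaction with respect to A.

zeroth order (0)

Step 1: Compare trials - when concentration changes, rate stays constant.
Step 2: rate₂/rate₁ = 6.3000e-01/6.3000e-01 = 1
Step 3: [A]₂/[A]₁ = 0.24/0.18 = 1.333
Step 4: Since rate ratio ≈ (conc ratio)^0, the reaction is zeroth order.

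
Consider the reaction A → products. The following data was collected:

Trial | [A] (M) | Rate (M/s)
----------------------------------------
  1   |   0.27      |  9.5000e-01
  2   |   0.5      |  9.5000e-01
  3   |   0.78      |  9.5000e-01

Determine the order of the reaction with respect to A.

zeroth order (0)

Step 1: Compare trials - when concentration changes, rate stays constant.
Step 2: rate₂/rate₁ = 9.5000e-01/9.5000e-01 = 1
Step 3: [A]₂/[A]₁ = 0.5/0.27 = 1.852
Step 4: Since rate ratio ≈ (conc ratio)^0, the reaction is zeroth order.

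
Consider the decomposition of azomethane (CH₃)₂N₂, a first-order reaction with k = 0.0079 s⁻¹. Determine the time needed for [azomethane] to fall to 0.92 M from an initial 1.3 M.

43.77 s

Step 1: For first-order: t = ln([azomethane]₀/[azomethane])/k
Step 2: t = ln(1.3/0.92)/0.0079
Step 3: t = ln(1.413)/0.0079
Step 4: t = 0.3457/0.0079 = 43.77 s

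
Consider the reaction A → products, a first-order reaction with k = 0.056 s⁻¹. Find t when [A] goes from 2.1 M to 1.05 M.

12.38 s

Step 1: For first-order: t = ln([A]₀/[A])/k
Step 2: t = ln(2.1/1.05)/0.056
Step 3: t = ln(2)/0.056
Step 4: t = 0.6931/0.056 = 12.38 s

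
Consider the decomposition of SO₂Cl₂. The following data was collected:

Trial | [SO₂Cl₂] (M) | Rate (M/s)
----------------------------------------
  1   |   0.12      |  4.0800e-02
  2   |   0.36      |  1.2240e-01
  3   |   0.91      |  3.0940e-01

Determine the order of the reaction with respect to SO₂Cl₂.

first order (1)

Step 1: Compare trials to find order n where rate₂/rate₁ = ([SO₂Cl₂]₂/[SO₂Cl₂]₁)^n
Step 2: rate₂/rate₁ = 1.2240e-01/4.0800e-02 = 3
Step 3: [SO₂Cl₂]₂/[SO₂Cl₂]₁ = 0.36/0.12 = 3
Step 4: n = ln(3)/ln(3) = 1.00 ≈ 1
Step 5: The reaction is first order in SO₂Cl₂.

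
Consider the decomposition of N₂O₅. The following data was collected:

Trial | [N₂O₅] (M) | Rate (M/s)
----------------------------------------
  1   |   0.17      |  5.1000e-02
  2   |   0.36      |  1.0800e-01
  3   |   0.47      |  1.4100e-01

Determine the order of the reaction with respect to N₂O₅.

first order (1)

Step 1: Compare trials to find order n where rate₂/rate₁ = ([N₂O₅]₂/[N₂O₅]₁)^n
Step 2: rate₂/rate₁ = 1.0800e-01/5.1000e-02 = 2.118
Step 3: [N₂O₅]₂/[N₂O₅]₁ = 0.36/0.17 = 2.118
Step 4: n = ln(2.118)/ln(2.118) = 1.00 ≈ 1
Step 5: The reaction is first order in N₂O₅.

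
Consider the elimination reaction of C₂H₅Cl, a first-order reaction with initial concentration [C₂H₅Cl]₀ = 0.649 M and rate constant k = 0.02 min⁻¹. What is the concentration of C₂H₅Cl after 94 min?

0.09903 M

Step 1: For a first-order reaction: [C₂H₅Cl] = [C₂H₅Cl]₀ × e^(-kt)
Step 2: [C₂H₅Cl] = 0.649 × e^(-0.02 × 94)
Step 3: [C₂H₅Cl] = 0.649 × e^(-1.88)
Step 4: [C₂H₅Cl] = 0.649 × 0.15259 = 0.09903 M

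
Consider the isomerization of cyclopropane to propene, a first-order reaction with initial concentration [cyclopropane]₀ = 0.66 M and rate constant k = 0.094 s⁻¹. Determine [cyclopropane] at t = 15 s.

0.1611 M

Step 1: For a first-order reaction: [cyclopropane] = [cyclopropane]₀ × e^(-kt)
Step 2: [cyclopropane] = 0.66 × e^(-0.094 × 15)
Step 3: [cyclopropane] = 0.66 × e^(-1.41)
Step 4: [cyclopropane] = 0.66 × 0.244143 = 0.1611 M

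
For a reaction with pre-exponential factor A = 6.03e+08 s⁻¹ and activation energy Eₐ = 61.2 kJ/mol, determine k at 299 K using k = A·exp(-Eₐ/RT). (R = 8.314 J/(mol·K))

1.23e-02 s⁻¹

Step 1: Use the Arrhenius equation: k = A × exp(-Eₐ/RT)
Step 2: Convert Eₐ to J/mol: 61.2 kJ/mol = 61200 J/mol
Step 3: Calculate the exponent: -Eₐ/(RT) = -61200/(8.314 × 299) = -24.61899
Step 4: k = 6.03e+08 × exp(-24.61899)
Step 5: k = 6.03e+08 × 2.03286e-11 = 1.2258e-02 s⁻¹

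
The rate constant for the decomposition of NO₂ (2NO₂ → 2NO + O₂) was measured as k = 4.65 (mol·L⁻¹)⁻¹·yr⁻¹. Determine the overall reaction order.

second order (2)

Step 1: The units of k for an nth-order reaction are (concentration)^(1-n)·(time)⁻¹.
Step 2: Here k has units (mol·L⁻¹)⁻¹·yr⁻¹, so the concentration exponent is -1.
Step 3: 1 - n = -1 ⇒ n = 2. The reaction is second order.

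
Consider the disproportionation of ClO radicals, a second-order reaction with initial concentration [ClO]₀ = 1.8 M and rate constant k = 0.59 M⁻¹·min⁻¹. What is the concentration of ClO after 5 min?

0.2853 M

Step 1: For a second-order reaction: 1/[ClO] = 1/[ClO]₀ + kt
Step 2: 1/[ClO] = 1/1.8 + 0.59 × 5
Step 3: 1/[ClO] = 0.5556 + 2.95 = 3.506
Step 4: [ClO] = 1/3.506 = 0.2853 M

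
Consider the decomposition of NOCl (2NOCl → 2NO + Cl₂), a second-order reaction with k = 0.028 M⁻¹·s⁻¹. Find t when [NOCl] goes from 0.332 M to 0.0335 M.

958.5 s

Step 1: For second-order: t = (1/[NOCl] - 1/[NOCl]₀)/k
Step 2: t = (1/0.0335 - 1/0.332)/0.028
Step 3: t = (29.85 - 3.012)/0.028
Step 4: t = 26.84/0.028 = 958.5 s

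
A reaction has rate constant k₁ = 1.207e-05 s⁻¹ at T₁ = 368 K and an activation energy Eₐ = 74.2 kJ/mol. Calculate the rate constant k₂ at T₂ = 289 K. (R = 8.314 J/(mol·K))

1.594e-08 s⁻¹

Step 1: Use the two-temperature Arrhenius form: ln(k₂/k₁) = -Eₐ/R × (1/T₂ - 1/T₁)
Step 2: Convert Eₐ to J/mol: 74.2 kJ/mol = 74200 J/mol
Step 3: 1/T₂ - 1/T₁ = 1/289 - 1/368 = 7.428163e-04 K⁻¹
Step 4: ln(k₂/k₁) = -74200/8.314 × 7.428163e-04 = -6.62942
Step 5: k₂ = k₁ × exp(-6.62942) = 1.207e-05 × 1.32093e-03 = 1.594e-08 s⁻¹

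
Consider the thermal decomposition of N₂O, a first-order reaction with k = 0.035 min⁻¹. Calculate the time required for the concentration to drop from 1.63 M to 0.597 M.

28.7 min

Step 1: For first-order: t = ln([N₂O]₀/[N₂O])/k
Step 2: t = ln(1.63/0.597)/0.035
Step 3: t = ln(2.73)/0.035
Step 4: t = 1.004/0.035 = 28.7 min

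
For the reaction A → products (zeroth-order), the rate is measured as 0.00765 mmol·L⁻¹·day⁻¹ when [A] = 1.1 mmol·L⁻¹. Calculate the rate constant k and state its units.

0.00765 mmol·L⁻¹·day⁻¹

Step 1: For a zeroth-order reaction, rate = k (independent of concentration).
Step 2: k = rate = 0.00765 mmol·L⁻¹·day⁻¹.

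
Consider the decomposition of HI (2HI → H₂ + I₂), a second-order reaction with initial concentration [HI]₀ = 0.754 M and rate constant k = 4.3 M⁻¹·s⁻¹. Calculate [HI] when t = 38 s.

0.006071 M

Step 1: For a second-order reaction: 1/[HI] = 1/[HI]₀ + kt
Step 2: 1/[HI] = 1/0.754 + 4.3 × 38
Step 3: 1/[HI] = 1.326 + 163.4 = 164.7
Step 4: [HI] = 1/164.7 = 0.006071 M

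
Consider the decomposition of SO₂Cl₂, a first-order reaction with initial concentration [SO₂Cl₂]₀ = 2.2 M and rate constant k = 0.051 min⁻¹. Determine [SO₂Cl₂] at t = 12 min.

1.193 M

Step 1: For a first-order reaction: [SO₂Cl₂] = [SO₂Cl₂]₀ × e^(-kt)
Step 2: [SO₂Cl₂] = 2.2 × e^(-0.051 × 12)
Step 3: [SO₂Cl₂] = 2.2 × e^(-0.612)
Step 4: [SO₂Cl₂] = 2.2 × 0.542265 = 1.193 M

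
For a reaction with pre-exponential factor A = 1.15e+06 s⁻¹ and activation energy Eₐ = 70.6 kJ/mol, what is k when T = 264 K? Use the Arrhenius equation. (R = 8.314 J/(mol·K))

1.23e-08 s⁻¹

Step 1: Use the Arrhenius equation: k = A × exp(-Eₐ/RT)
Step 2: Convert Eₐ to J/mol: 70.6 kJ/mol = 70600 J/mol
Step 3: Calculate the exponent: -Eₐ/(RT) = -70600/(8.314 × 264) = -32.16553
Step 4: k = 1.15e+06 × exp(-32.16553)
Step 5: k = 1.15e+06 × 1.07322e-14 = 1.2342e-08 s⁻¹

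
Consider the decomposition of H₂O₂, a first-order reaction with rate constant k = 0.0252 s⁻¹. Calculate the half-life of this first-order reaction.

27.51 s

Step 1: For a first-order reaction, t₁/₂ = ln(2)/k
Step 2: t₁/₂ = ln(2)/0.0252
Step 3: t₁/₂ = 0.6931/0.0252 = 27.51 s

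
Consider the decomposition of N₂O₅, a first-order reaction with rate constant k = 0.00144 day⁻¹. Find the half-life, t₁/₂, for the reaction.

481.4 day

Step 1: For a first-order reaction, t₁/₂ = ln(2)/k
Step 2: t₁/₂ = ln(2)/0.00144
Step 3: t₁/₂ = 0.6931/0.00144 = 481.4 day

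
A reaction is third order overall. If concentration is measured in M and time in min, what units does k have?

M⁻²·min⁻¹

Step 1: For overall order n, rate = k × (concentration)^n.
Step 2: Rate has units M·min⁻¹; concentration term has units M^3.
Step 3: k = rate / (concentration)^n, so units of k = M^(1-3)·min⁻¹ = M⁻²·min⁻¹.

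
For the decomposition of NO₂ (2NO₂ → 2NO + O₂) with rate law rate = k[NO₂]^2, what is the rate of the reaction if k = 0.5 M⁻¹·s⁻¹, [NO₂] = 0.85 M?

0.3612 M/s

Step 1: Identify the rate law: rate = k[NO₂]^2
Step 2: Substitute values: rate = 0.5 × (0.85)^2
Step 3: Calculate: rate = 0.5 × 0.7225 = 0.36125 M/s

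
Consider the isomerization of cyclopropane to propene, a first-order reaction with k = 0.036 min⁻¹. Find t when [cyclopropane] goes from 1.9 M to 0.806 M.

23.82 min

Step 1: For first-order: t = ln([cyclopropane]₀/[cyclopropane])/k
Step 2: t = ln(1.9/0.806)/0.036
Step 3: t = ln(2.357)/0.036
Step 4: t = 0.8575/0.036 = 23.82 min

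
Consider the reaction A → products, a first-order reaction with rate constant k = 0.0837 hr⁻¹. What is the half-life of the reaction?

8.281 hr

Step 1: For a first-order reaction, t₁/₂ = ln(2)/k
Step 2: t₁/₂ = ln(2)/0.0837
Step 3: t₁/₂ = 0.6931/0.0837 = 8.281 hr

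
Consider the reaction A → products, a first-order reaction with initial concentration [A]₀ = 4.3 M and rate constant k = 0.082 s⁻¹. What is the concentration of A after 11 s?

1.745 M

Step 1: For a first-order reaction: [A] = [A]₀ × e^(-kt)
Step 2: [A] = 4.3 × e^(-0.082 × 11)
Step 3: [A] = 4.3 × e^(-0.902)
Step 4: [A] = 4.3 × 0.405757 = 1.745 M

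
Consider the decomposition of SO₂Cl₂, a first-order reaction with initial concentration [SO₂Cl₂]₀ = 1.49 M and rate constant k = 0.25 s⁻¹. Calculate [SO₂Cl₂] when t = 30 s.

0.0008241 M

Step 1: For a first-order reaction: [SO₂Cl₂] = [SO₂Cl₂]₀ × e^(-kt)
Step 2: [SO₂Cl₂] = 1.49 × e^(-0.25 × 30)
Step 3: [SO₂Cl₂] = 1.49 × e^(-7.5)
Step 4: [SO₂Cl₂] = 1.49 × 0.000553084 = 0.0008241 M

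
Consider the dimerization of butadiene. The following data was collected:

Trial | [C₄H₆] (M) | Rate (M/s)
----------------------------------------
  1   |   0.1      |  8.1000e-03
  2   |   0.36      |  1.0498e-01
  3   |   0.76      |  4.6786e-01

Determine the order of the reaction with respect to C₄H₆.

second order (2)

Step 1: Compare trials to find order n where rate₂/rate₁ = ([C₄H₆]₂/[C₄H₆]₁)^n
Step 2: rate₂/rate₁ = 1.0498e-01/8.1000e-03 = 12.96
Step 3: [C₄H₆]₂/[C₄H₆]₁ = 0.36/0.1 = 3.6
Step 4: n = ln(12.96)/ln(3.6) = 2.00 ≈ 2
Step 5: The reaction is second order in C₄H₆.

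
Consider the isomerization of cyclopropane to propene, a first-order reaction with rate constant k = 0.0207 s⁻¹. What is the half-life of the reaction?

33.49 s

Step 1: For a first-order reaction, t₁/₂ = ln(2)/k
Step 2: t₁/₂ = ln(2)/0.0207
Step 3: t₁/₂ = 0.6931/0.0207 = 33.49 s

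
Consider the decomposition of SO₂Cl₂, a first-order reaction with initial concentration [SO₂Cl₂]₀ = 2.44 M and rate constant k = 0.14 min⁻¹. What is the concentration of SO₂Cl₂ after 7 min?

0.9158 M

Step 1: For a first-order reaction: [SO₂Cl₂] = [SO₂Cl₂]₀ × e^(-kt)
Step 2: [SO₂Cl₂] = 2.44 × e^(-0.14 × 7)
Step 3: [SO₂Cl₂] = 2.44 × e^(-0.98)
Step 4: [SO₂Cl₂] = 2.44 × 0.375311 = 0.9158 M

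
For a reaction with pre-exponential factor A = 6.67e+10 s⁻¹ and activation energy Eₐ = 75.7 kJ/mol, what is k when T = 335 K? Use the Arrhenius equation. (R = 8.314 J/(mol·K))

1.05e-01 s⁻¹

Step 1: Use the Arrhenius equation: k = A × exp(-Eₐ/RT)
Step 2: Convert Eₐ to J/mol: 75.7 kJ/mol = 75700 J/mol
Step 3: Calculate the exponent: -Eₐ/(RT) = -75700/(8.314 × 335) = -27.17947
Step 4: k = 6.67e+10 × exp(-27.17947)
Step 5: k = 6.67e+10 × 1.57075e-12 = 1.0477e-01 s⁻¹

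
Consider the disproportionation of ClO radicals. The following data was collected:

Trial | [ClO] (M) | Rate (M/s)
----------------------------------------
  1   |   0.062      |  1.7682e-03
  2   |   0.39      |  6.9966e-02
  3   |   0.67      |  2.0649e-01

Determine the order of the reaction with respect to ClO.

second order (2)

Step 1: Compare trials to find order n where rate₂/rate₁ = ([ClO]₂/[ClO]₁)^n
Step 2: rate₂/rate₁ = 6.9966e-02/1.7682e-03 = 39.57
Step 3: [ClO]₂/[ClO]₁ = 0.39/0.062 = 6.29
Step 4: n = ln(39.57)/ln(6.29) = 2.00 ≈ 2
Step 5: The reaction is second order in ClO.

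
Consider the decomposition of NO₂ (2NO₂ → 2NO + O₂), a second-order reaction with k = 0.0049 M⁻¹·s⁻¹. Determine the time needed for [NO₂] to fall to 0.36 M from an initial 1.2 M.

396.8 s

Step 1: For second-order: t = (1/[NO₂] - 1/[NO₂]₀)/k
Step 2: t = (1/0.36 - 1/1.2)/0.0049
Step 3: t = (2.778 - 0.8333)/0.0049
Step 4: t = 1.944/0.0049 = 396.8 s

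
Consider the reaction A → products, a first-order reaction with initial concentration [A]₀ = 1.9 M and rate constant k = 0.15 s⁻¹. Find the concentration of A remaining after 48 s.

0.001419 M

Step 1: For a first-order reaction: [A] = [A]₀ × e^(-kt)
Step 2: [A] = 1.9 × e^(-0.15 × 48)
Step 3: [A] = 1.9 × e^(-7.2)
Step 4: [A] = 1.9 × 0.000746586 = 0.001419 M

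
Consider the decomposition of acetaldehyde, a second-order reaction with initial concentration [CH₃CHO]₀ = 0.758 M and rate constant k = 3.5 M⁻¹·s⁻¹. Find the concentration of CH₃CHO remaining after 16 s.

0.01745 M

Step 1: For a second-order reaction: 1/[CH₃CHO] = 1/[CH₃CHO]₀ + kt
Step 2: 1/[CH₃CHO] = 1/0.758 + 3.5 × 16
Step 3: 1/[CH₃CHO] = 1.319 + 56 = 57.32
Step 4: [CH₃CHO] = 1/57.32 = 0.01745 M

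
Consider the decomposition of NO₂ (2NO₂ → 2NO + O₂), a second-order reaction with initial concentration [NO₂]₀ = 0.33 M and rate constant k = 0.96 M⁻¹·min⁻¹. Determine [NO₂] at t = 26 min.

0.03573 M

Step 1: For a second-order reaction: 1/[NO₂] = 1/[NO₂]₀ + kt
Step 2: 1/[NO₂] = 1/0.33 + 0.96 × 26
Step 3: 1/[NO₂] = 3.03 + 24.96 = 27.99
Step 4: [NO₂] = 1/27.99 = 0.03573 M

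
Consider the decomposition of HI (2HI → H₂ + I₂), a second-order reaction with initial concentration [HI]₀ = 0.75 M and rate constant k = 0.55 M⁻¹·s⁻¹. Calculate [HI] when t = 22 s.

0.07444 M

Step 1: For a second-order reaction: 1/[HI] = 1/[HI]₀ + kt
Step 2: 1/[HI] = 1/0.75 + 0.55 × 22
Step 3: 1/[HI] = 1.333 + 12.1 = 13.43
Step 4: [HI] = 1/13.43 = 0.07444 M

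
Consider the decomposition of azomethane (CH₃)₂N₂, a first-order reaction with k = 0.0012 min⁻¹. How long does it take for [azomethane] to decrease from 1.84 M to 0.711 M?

792.4 min

Step 1: For first-order: t = ln([azomethane]₀/[azomethane])/k
Step 2: t = ln(1.84/0.711)/0.0012
Step 3: t = ln(2.588)/0.0012
Step 4: t = 0.9508/0.0012 = 792.4 min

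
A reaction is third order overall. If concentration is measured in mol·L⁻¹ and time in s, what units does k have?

(mol·L⁻¹)⁻²·s⁻¹

Step 1: For overall order n, rate = k × (concentration)^n.
Step 2: Rate has units mol·L⁻¹·s⁻¹; concentration term has units (mol·L⁻¹)^3.
Step 3: k = rate / (concentration)^n, so units of k = (mol·L⁻¹)^(1-3)·s⁻¹ = (mol·L⁻¹)⁻²·s⁻¹.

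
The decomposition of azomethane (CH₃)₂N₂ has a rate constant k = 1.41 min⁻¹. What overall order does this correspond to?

first order (1)

Step 1: The units of k for an nth-order reaction are (concentration)^(1-n)·(time)⁻¹.
Step 2: Here k has units min⁻¹, so the concentration exponent is 0.
Step 3: 1 - n = 0 ⇒ n = 1. The reaction is first order.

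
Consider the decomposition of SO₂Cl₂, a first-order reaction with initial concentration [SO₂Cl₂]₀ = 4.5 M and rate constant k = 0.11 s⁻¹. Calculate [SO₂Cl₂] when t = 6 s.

2.326 M

Step 1: For a first-order reaction: [SO₂Cl₂] = [SO₂Cl₂]₀ × e^(-kt)
Step 2: [SO₂Cl₂] = 4.5 × e^(-0.11 × 6)
Step 3: [SO₂Cl₂] = 4.5 × e^(-0.66)
Step 4: [SO₂Cl₂] = 4.5 × 0.516851 = 2.326 M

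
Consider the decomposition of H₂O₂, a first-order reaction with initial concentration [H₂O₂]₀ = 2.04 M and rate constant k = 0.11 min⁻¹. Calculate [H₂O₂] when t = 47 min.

0.0116 M

Step 1: For a first-order reaction: [H₂O₂] = [H₂O₂]₀ × e^(-kt)
Step 2: [H₂O₂] = 2.04 × e^(-0.11 × 47)
Step 3: [H₂O₂] = 2.04 × e^(-5.17)
Step 4: [H₂O₂] = 2.04 × 0.00568457 = 0.0116 M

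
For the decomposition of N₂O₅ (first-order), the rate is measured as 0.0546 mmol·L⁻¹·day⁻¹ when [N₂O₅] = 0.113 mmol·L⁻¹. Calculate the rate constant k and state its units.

0.4832 day⁻¹

Step 1: rate = k[N₂O₅]^1, so k = rate / [N₂O₅]^1.
Step 2: k = 0.0546 / (0.113)^1 = 0.0546 / 0.113.
Step 3: k = 0.4832 day⁻¹.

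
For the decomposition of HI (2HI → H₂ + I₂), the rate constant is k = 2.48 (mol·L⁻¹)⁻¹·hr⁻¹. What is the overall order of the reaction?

second order (2)

Step 1: The units of k for an nth-order reaction are (concentration)^(1-n)·(time)⁻¹.
Step 2: Here k has units (mol·L⁻¹)⁻¹·hr⁻¹, so the concentration exponent is -1.
Step 3: 1 - n = -1 ⇒ n = 2. The reaction is second order.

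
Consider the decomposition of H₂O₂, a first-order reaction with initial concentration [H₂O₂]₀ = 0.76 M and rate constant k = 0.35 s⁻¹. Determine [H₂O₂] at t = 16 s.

0.00281 M

Step 1: For a first-order reaction: [H₂O₂] = [H₂O₂]₀ × e^(-kt)
Step 2: [H₂O₂] = 0.76 × e^(-0.35 × 16)
Step 3: [H₂O₂] = 0.76 × e^(-5.6)
Step 4: [H₂O₂] = 0.76 × 0.00369786 = 0.00281 M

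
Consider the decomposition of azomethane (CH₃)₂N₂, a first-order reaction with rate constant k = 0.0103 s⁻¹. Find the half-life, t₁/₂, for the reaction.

67.3 s

Step 1: For a first-order reaction, t₁/₂ = ln(2)/k
Step 2: t₁/₂ = ln(2)/0.0103
Step 3: t₁/₂ = 0.6931/0.0103 = 67.3 s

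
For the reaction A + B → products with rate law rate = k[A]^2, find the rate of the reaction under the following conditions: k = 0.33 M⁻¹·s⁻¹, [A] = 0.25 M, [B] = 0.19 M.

0.02063 M/s

Step 1: The rate law is rate = k[A]^2
Step 2: Note that the rate does not depend on [B] (zero order in B).
Step 3: rate = 0.33 × (0.25)^2 = 0.020625 M/s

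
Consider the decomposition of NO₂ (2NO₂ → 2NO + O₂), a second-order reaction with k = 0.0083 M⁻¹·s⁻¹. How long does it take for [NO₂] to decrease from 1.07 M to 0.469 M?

144.3 s

Step 1: For second-order: t = (1/[NO₂] - 1/[NO₂]₀)/k
Step 2: t = (1/0.469 - 1/1.07)/0.0083
Step 3: t = (2.132 - 0.9346)/0.0083
Step 4: t = 1.198/0.0083 = 144.3 s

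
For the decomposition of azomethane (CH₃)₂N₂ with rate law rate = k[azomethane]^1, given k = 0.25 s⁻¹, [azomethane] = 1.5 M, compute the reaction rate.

0.375 M/s

Step 1: Identify the rate law: rate = k[azomethane]^1
Step 2: Substitute values: rate = 0.25 × (1.5)^1
Step 3: Calculate: rate = 0.25 × 1.5 = 0.375 M/s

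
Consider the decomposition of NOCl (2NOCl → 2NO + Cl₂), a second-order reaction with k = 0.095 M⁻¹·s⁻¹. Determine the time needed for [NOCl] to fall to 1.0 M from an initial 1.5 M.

3.509 s

Step 1: For second-order: t = (1/[NOCl] - 1/[NOCl]₀)/k
Step 2: t = (1/1.0 - 1/1.5)/0.095
Step 3: t = (1 - 0.6667)/0.095
Step 4: t = 0.3333/0.095 = 3.509 s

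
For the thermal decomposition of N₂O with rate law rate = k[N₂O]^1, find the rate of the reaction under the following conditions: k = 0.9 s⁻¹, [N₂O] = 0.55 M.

0.495 M/s

Step 1: Identify the rate law: rate = k[N₂O]^1
Step 2: Substitute values: rate = 0.9 × (0.55)^1
Step 3: Calculate: rate = 0.9 × 0.55 = 0.495 M/s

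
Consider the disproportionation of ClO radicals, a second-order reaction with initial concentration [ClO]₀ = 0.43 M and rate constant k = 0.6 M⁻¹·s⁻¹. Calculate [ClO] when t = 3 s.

0.2424 M

Step 1: For a second-order reaction: 1/[ClO] = 1/[ClO]₀ + kt
Step 2: 1/[ClO] = 1/0.43 + 0.6 × 3
Step 3: 1/[ClO] = 2.326 + 1.8 = 4.126
Step 4: [ClO] = 1/4.126 = 0.2424 M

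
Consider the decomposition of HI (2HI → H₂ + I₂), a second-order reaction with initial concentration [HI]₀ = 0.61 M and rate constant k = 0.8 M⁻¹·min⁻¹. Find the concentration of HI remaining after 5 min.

0.1773 M

Step 1: For a second-order reaction: 1/[HI] = 1/[HI]₀ + kt
Step 2: 1/[HI] = 1/0.61 + 0.8 × 5
Step 3: 1/[HI] = 1.639 + 4 = 5.639
Step 4: [HI] = 1/5.639 = 0.1773 M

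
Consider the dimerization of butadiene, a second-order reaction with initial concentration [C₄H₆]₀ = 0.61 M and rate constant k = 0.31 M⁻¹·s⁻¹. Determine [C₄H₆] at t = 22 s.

0.1182 M

Step 1: For a second-order reaction: 1/[C₄H₆] = 1/[C₄H₆]₀ + kt
Step 2: 1/[C₄H₆] = 1/0.61 + 0.31 × 22
Step 3: 1/[C₄H₆] = 1.639 + 6.82 = 8.459
Step 4: [C₄H₆] = 1/8.459 = 0.1182 M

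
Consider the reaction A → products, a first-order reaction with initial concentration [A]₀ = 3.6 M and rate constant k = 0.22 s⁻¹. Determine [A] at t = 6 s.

0.9617 M

Step 1: For a first-order reaction: [A] = [A]₀ × e^(-kt)
Step 2: [A] = 3.6 × e^(-0.22 × 6)
Step 3: [A] = 3.6 × e^(-1.32)
Step 4: [A] = 3.6 × 0.267135 = 0.9617 M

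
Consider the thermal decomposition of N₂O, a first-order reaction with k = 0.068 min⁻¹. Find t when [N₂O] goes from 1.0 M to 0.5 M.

10.19 min

Step 1: For first-order: t = ln([N₂O]₀/[N₂O])/k
Step 2: t = ln(1.0/0.5)/0.068
Step 3: t = ln(2)/0.068
Step 4: t = 0.6931/0.068 = 10.19 min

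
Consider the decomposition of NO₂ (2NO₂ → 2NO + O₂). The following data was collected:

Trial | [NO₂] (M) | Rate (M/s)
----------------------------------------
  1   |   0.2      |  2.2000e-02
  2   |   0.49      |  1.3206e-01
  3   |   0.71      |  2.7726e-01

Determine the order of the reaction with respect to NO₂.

second order (2)

Step 1: Compare trials to find order n where rate₂/rate₁ = ([NO₂]₂/[NO₂]₁)^n
Step 2: rate₂/rate₁ = 1.3206e-01/2.2000e-02 = 6.002
Step 3: [NO₂]₂/[NO₂]₁ = 0.49/0.2 = 2.45
Step 4: n = ln(6.002)/ln(2.45) = 2.00 ≈ 2
Step 5: The reaction is second order in NO₂.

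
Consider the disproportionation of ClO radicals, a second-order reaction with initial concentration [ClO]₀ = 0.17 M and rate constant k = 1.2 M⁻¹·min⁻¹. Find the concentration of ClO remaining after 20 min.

0.03346 M

Step 1: For a second-order reaction: 1/[ClO] = 1/[ClO]₀ + kt
Step 2: 1/[ClO] = 1/0.17 + 1.2 × 20
Step 3: 1/[ClO] = 5.882 + 24 = 29.88
Step 4: [ClO] = 1/29.88 = 0.03346 M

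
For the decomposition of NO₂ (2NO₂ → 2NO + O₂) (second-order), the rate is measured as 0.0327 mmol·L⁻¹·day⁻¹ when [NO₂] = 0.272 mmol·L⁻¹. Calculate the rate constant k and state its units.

0.442 (mmol·L⁻¹)⁻¹·day⁻¹

Step 1: rate = k[NO₂]^2, so k = rate / [NO₂]^2.
Step 2: k = 0.0327 / (0.272)^2 = 0.0327 / 0.07398.
Step 3: k = 0.442 (mmol·L⁻¹)⁻¹·day⁻¹.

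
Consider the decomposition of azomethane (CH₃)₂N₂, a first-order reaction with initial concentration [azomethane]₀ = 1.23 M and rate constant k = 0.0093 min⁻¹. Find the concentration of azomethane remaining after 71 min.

0.6355 M

Step 1: For a first-order reaction: [azomethane] = [azomethane]₀ × e^(-kt)
Step 2: [azomethane] = 1.23 × e^(-0.0093 × 71)
Step 3: [azomethane] = 1.23 × e^(-0.6603)
Step 4: [azomethane] = 1.23 × 0.516696 = 0.6355 M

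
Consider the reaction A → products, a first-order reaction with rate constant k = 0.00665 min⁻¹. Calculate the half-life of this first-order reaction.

104.2 min

Step 1: For a first-order reaction, t₁/₂ = ln(2)/k
Step 2: t₁/₂ = ln(2)/0.00665
Step 3: t₁/₂ = 0.6931/0.00665 = 104.2 min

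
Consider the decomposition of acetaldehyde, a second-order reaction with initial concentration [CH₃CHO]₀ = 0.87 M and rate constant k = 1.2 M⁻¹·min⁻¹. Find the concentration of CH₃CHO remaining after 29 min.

0.02782 M

Step 1: For a second-order reaction: 1/[CH₃CHO] = 1/[CH₃CHO]₀ + kt
Step 2: 1/[CH₃CHO] = 1/0.87 + 1.2 × 29
Step 3: 1/[CH₃CHO] = 1.149 + 34.8 = 35.95
Step 4: [CH₃CHO] = 1/35.95 = 0.02782 M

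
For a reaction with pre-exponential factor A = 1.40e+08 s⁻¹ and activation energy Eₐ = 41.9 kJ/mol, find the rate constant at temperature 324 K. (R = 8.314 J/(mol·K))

2.46e+01 s⁻¹

Step 1: Use the Arrhenius equation: k = A × exp(-Eₐ/RT)
Step 2: Convert Eₐ to J/mol: 41.9 kJ/mol = 41900 J/mol
Step 3: Calculate the exponent: -Eₐ/(RT) = -41900/(8.314 × 324) = -15.55461
Step 4: k = 1.40e+08 × exp(-15.55461)
Step 5: k = 1.40e+08 × 1.75679e-07 = 2.4595e+01 s⁻¹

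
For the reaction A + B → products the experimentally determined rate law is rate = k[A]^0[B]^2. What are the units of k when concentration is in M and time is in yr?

M⁻¹·yr⁻¹

Step 1: Overall order = 0 + 2 = 2.
Step 2: rate has units M·yr⁻¹; [A]^0[B]^2 has units M^2.
Step 3: k = rate/([A]^0[B]^2), so units of k = M^(1-2)·yr⁻¹ = M⁻¹·yr⁻¹.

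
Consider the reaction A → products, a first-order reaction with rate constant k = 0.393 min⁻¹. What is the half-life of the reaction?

1.764 min

Step 1: For a first-order reaction, t₁/₂ = ln(2)/k
Step 2: t₁/₂ = ln(2)/0.393
Step 3: t₁/₂ = 0.6931/0.393 = 1.764 min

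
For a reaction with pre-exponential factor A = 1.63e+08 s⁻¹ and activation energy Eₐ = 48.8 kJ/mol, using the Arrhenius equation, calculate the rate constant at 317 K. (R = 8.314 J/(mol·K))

1.48e+00 s⁻¹

Step 1: Use the Arrhenius equation: k = A × exp(-Eₐ/RT)
Step 2: Convert Eₐ to J/mol: 48.8 kJ/mol = 48800 J/mol
Step 3: Calculate the exponent: -Eₐ/(RT) = -48800/(8.314 × 317) = -18.51614
Step 4: k = 1.63e+08 × exp(-18.51614)
Step 5: k = 1.63e+08 × 9.08955e-09 = 1.4816e+00 s⁻¹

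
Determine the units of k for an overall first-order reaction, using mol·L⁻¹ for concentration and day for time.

day⁻¹

Step 1: For overall order n, rate = k × (concentration)^n.
Step 2: Rate has units mol·L⁻¹·day⁻¹; concentration term has units (mol·L⁻¹)^1.
Step 3: k = rate / (concentration)^n, so units of k = (mol·L⁻¹)^(1-1)·day⁻¹ = day⁻¹.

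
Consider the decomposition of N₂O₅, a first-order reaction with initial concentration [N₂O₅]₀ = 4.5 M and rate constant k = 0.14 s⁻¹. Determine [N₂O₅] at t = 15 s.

0.5511 M

Step 1: For a first-order reaction: [N₂O₅] = [N₂O₅]₀ × e^(-kt)
Step 2: [N₂O₅] = 4.5 × e^(-0.14 × 15)
Step 3: [N₂O₅] = 4.5 × e^(-2.1)
Step 4: [N₂O₅] = 4.5 × 0.122456 = 0.5511 M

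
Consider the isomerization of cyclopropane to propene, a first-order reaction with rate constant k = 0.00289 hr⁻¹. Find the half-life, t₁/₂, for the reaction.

239.8 hr

Step 1: For a first-order reaction, t₁/₂ = ln(2)/k
Step 2: t₁/₂ = ln(2)/0.00289
Step 3: t₁/₂ = 0.6931/0.00289 = 239.8 hr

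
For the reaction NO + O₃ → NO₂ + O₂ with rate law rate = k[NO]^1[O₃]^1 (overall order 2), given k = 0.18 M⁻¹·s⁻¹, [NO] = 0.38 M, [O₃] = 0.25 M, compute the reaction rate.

0.0171 M/s

Step 1: The rate law is rate = k[NO]^1[O₃]^1, overall order = 1+1 = 2
Step 2: Substitute values: rate = 0.18 × (0.38)^1 × (0.25)^1
Step 3: rate = 0.18 × 0.38 × 0.25 = 0.0171 M/s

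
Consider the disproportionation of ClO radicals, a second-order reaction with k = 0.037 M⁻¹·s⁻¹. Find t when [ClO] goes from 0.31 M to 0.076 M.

268.4 s

Step 1: For second-order: t = (1/[ClO] - 1/[ClO]₀)/k
Step 2: t = (1/0.076 - 1/0.31)/0.037
Step 3: t = (13.16 - 3.226)/0.037
Step 4: t = 9.932/0.037 = 268.4 s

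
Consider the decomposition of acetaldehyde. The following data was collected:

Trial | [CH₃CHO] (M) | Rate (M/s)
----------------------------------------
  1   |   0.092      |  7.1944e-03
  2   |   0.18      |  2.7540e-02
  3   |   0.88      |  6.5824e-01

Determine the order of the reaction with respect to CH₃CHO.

second order (2)

Step 1: Compare trials to find order n where rate₂/rate₁ = ([CH₃CHO]₂/[CH₃CHO]₁)^n
Step 2: rate₂/rate₁ = 2.7540e-02/7.1944e-03 = 3.828
Step 3: [CH₃CHO]₂/[CH₃CHO]₁ = 0.18/0.092 = 1.957
Step 4: n = ln(3.828)/ln(1.957) = 2.00 ≈ 2
Step 5: The reaction is second order in CH₃CHO.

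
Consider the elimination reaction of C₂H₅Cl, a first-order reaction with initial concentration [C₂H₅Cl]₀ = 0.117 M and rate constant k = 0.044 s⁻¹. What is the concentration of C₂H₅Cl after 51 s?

0.01241 M

Step 1: For a first-order reaction: [C₂H₅Cl] = [C₂H₅Cl]₀ × e^(-kt)
Step 2: [C₂H₅Cl] = 0.117 × e^(-0.044 × 51)
Step 3: [C₂H₅Cl] = 0.117 × e^(-2.244)
Step 4: [C₂H₅Cl] = 0.117 × 0.106034 = 0.01241 M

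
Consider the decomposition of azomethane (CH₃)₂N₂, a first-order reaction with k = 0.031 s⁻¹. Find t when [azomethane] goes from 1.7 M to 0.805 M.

24.11 s

Step 1: For first-order: t = ln([azomethane]₀/[azomethane])/k
Step 2: t = ln(1.7/0.805)/0.031
Step 3: t = ln(2.112)/0.031
Step 4: t = 0.7475/0.031 = 24.11 s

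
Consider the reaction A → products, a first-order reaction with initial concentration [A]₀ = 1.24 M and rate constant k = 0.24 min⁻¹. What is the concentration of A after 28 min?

0.001496 M

Step 1: For a first-order reaction: [A] = [A]₀ × e^(-kt)
Step 2: [A] = 1.24 × e^(-0.24 × 28)
Step 3: [A] = 1.24 × e^(-6.72)
Step 4: [A] = 1.24 × 0.00120654 = 0.001496 M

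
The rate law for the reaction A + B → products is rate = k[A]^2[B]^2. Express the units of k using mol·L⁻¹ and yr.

(mol·L⁻¹)⁻³·yr⁻¹

Step 1: Overall order = 2 + 2 = 4.
Step 2: rate has units mol·L⁻¹·yr⁻¹; [A]^2[B]^2 has units (mol·L⁻¹)^4.
Step 3: k = rate/([A]^2[B]^2), so units of k = (mol·L⁻¹)^(1-4)·yr⁻¹ = (mol·L⁻¹)⁻³·yr⁻¹.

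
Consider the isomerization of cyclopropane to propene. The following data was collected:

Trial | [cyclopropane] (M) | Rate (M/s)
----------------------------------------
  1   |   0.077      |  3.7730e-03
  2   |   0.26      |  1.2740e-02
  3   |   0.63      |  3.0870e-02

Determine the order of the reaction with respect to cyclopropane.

first order (1)

Step 1: Compare trials to find order n where rate₂/rate₁ = ([cyclopropane]₂/[cyclopropane]₁)^n
Step 2: rate₂/rate₁ = 1.2740e-02/3.7730e-03 = 3.377
Step 3: [cyclopropane]₂/[cyclopropane]₁ = 0.26/0.077 = 3.377
Step 4: n = ln(3.377)/ln(3.377) = 1.00 ≈ 1
Step 5: The reaction is first order in cyclopropane.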